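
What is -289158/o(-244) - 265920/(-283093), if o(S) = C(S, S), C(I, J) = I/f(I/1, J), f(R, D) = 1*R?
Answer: -81858339774/283093 ≈ -2.8916e+5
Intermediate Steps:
f(R, D) = R
C(I, J) = 1 (C(I, J) = I/((I/1)) = I/((I*1)) = I/I = 1)
o(S) = 1
-289158/o(-244) - 265920/(-283093) = -289158/1 - 265920/(-283093) = -289158*1 - 265920*(-1/283093) = -289158 + 265920/283093 = -81858339774/283093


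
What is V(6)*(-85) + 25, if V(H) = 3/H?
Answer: -35/2 ≈ -17.500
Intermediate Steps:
V(6)*(-85) + 25 = (3/6)*(-85) + 25 = (3*(⅙))*(-85) + 25 = (½)*(-85) + 25 = -85/2 + 25 = -35/2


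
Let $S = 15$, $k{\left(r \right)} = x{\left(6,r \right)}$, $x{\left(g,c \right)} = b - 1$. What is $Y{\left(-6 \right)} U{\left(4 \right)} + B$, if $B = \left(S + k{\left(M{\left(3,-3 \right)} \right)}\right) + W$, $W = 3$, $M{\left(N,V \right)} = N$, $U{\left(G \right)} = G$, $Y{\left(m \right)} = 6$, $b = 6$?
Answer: $47$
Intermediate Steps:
$x{\left(g,c \right)} = 5$ ($x{\left(g,c \right)} = 6 - 1 = 5$)
$k{\left(r \right)} = 5$
$B = 23$ ($B = \left(15 + 5\right) + 3 = 20 + 3 = 23$)
$Y{\left(-6 \right)} U{\left(4 \right)} + B = 6 \cdot 4 + 23 = 24 + 23 = 47$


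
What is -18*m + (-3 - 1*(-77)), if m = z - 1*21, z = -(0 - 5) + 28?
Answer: -142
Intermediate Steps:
z = 33 (z = -1*(-5) + 28 = 5 + 28 = 33)
m = 12 (m = 33 - 1*21 = 33 - 21 = 12)
-18*m + (-3 - 1*(-77)) = -18*12 + (-3 - 1*(-77)) = -216 + (-3 + 77) = -216 + 74 = -142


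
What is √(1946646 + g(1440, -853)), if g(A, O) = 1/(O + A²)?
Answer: √8363336522176988561/2072747 ≈ 1395.2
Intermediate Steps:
√(1946646 + g(1440, -853)) = √(1946646 + 1/(-853 + 1440²)) = √(1946646 + 1/(-853 + 2073600)) = √(1946646 + 1/2072747) = √(4034904656563/2072747) = √8363336522176988561/2072747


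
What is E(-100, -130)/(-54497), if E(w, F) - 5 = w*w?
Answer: -10005/54497 ≈ -0.18359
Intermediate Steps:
E(w, F) = 5 + w² (E(w, F) = 5 + w*w = 5 + w²)
E(-100, -130)/(-54497) = (5 + (-100)²)/(-54497) = (5 + 10000)*(-1/54497) = 10005*(-1/54497) = -10005/54497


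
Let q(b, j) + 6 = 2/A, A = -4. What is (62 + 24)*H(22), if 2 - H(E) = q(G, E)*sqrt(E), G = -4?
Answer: 172 + 559*sqrt(22) ≈ 2793.9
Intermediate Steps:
q(b, j) = -13/2 (q(b, j) = -6 + 2/(-4) = -6 + 2*(-1/4) = -6 - 1/2 = -13/2)
H(E) = 2 + 13*sqrt(E)/2 (H(E) = 2 - (-13)*sqrt(E)/2 = 2 + 13*sqrt(E)/2)
(62 + 24)*H(22) = (62 + 24)*(2 + 13*sqrt(22)/2) = 86*(2 + 13*sqrt(22)/2) = 172 + 559*sqrt(22)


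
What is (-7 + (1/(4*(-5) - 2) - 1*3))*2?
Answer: -221/11 ≈ -20.091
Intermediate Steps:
(-7 + (1/(4*(-5) - 2) - 1*3))*2 = (-7 + (1/(-20 - 2) - 3))*2 = (-7 + (1/(-22) - 3))*2 = (-7 + (-1/22 - 3))*2 = (-7 - 67/22)*2 = -221/22*2 = -221/11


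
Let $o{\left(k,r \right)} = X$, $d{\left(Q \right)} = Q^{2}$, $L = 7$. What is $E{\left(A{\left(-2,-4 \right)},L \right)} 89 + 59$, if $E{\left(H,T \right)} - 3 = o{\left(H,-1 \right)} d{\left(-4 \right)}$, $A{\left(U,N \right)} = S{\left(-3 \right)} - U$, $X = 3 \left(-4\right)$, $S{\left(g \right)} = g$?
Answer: $-16762$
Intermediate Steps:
$X = -12$
$o{\left(k,r \right)} = -12$
$A{\left(U,N \right)} = -3 - U$
$E{\left(H,T \right)} = -189$ ($E{\left(H,T \right)} = 3 - 12 \left(-4\right)^{2} = 3 - 192 = -189$)
$E{\left(A{\left(-2,-4 \right)},L \right)} 89 + 59 = \left(-189\right) 89 + 59 = -16821 + 59 = -16762$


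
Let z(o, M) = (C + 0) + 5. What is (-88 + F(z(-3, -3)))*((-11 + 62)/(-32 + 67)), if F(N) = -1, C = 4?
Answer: -4539/35 ≈ -129.69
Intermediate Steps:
z(o, M) = 9 (z(o, M) = (4 + 0) + 5 = 4 + 5 = 9)
(-88 + F(z(-3, -3)))*((-11 + 62)/(-32 + 67)) = (-88 - 1)*((-11 + 62)/(-32 + 67)) = -4539/35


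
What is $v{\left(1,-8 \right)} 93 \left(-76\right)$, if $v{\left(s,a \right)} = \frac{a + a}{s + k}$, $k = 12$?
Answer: $\frac{113088}{13} \approx 8699.1$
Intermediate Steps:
$v{\left(s,a \right)} = \frac{2 a}{12 + s}$ ($v{\left(s,a \right)} = \frac{a + a}{s + 12} = \frac{2 a}{12 + s}$)
$v{\left(1,-8 \right)} 93 \left(-76\right) = 2 \left(-8\right) \frac{1}{12 + 1} \cdot 93 \left(-76\right) = 2 \left(-8\right) \frac{1}{13} \cdot 93 \left(-76\right) = \left(- \frac{16}{13}\right) 93 \left(-76\right) = \left(- \frac{1488}{13}\right) \left(-76\right) = \frac{113088}{13}$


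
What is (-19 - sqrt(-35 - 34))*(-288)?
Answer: 5472 + 288*I*sqrt(69) ≈ 5472.0 + 2392.3*I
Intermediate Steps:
(-19 - sqrt(-35 - 34))*(-288) = (-19 - sqrt(-69))*(-288) = (-19 - I*sqrt(69))*(-288) = 5472 + 288*I*sqrt(69)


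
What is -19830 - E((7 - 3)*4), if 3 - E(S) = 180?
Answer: -19653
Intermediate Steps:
E(S) = -177 (E(S) = 3 - 1*180 = 3 - 180 = -177)
-19830 - E((7 - 3)*4) = -19830 - 1*(-177) = -19830 + 177 = -19653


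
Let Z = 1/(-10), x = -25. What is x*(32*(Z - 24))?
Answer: 19280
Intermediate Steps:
Z = -⅒ ≈ -0.10000
x*(32*(Z - 24)) = -800*(-⅒ - 24) = -800*(-241)/10 = -25*(-3856/5) = 19280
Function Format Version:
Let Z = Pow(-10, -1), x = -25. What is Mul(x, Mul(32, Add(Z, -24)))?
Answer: 19280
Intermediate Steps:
Z = Rational(-1, 10) ≈ -0.10000
Mul(x, Mul(32, Add(Z, -24))) = Mul(-25, Mul(32, Add(Rational(-1, 10), -24))) = Mul(-25, Mul(32, Rational(-241, 10))) = Mul(-25, Rational(-3856, 5)) = 19280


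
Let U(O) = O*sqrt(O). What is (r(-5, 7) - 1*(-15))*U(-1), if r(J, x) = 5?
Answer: -20*I ≈ -20.0*I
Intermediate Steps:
U(O) = O**(3/2)
(r(-5, 7) - 1*(-15))*U(-1) = (5 - 1*(-15))*(-1)**(3/2) = (5 + 15)*(-I) = 20*(-I) = -20*I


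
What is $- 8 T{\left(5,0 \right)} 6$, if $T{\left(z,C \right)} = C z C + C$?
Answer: $0$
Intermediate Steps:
$T{\left(z,C \right)} = C + z C^{2}$ ($T{\left(z,C \right)} = z C^{2} + C = C + z C^{2}$)
$- 8 T{\left(5,0 \right)} 6 = - 8 \cdot 0 \left(1 + 0 \cdot 5\right) 6 = - 8 \cdot 0 \left(1 + 0\right) 6 = - 8 \cdot 0 \cdot 1 \cdot 6 = \left(-8\right) 0 \cdot 6 = 0 \cdot 6 = 0$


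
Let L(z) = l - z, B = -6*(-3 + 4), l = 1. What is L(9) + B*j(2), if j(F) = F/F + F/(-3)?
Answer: -10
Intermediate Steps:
j(F) = 1 - F/3 (j(F) = 1 + F*(-⅓) = 1 - F/3)
B = -6 (B = -6*1 = -6)
L(z) = 1 - z
L(9) + B*j(2) = (1 - 1*9) - 6*(1 - ⅓*2) = (1 - 9) - 6*(1 - ⅔) = -8 - 6*⅓ = -8 - 2 = -10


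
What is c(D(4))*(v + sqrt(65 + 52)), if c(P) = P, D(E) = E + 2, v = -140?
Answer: -840 + 18*sqrt(13) ≈ -775.10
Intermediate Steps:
D(E) = 2 + E
c(D(4))*(v + sqrt(65 + 52)) = (2 + 4)*(-140 + sqrt(65 + 52)) = 6*(-140 + sqrt(117)) = 6*(-140 + 3*sqrt(13)) = -840 + 18*sqrt(13)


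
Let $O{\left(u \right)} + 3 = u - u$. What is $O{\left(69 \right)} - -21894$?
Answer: $21891$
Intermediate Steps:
$O{\left(u \right)} = -3$ ($O{\left(u \right)} = -3 + \left(u - u\right) = -3 + 0 = -3$)
$O{\left(69 \right)} - -21894 = -3 - -21894 = -3 + 21894 = 21891$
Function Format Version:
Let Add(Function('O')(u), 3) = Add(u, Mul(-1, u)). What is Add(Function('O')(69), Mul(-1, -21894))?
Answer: 21891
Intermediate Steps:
Function('O')(u) = -3 (Function('O')(u) = Add(-3, Add(u, Mul(-1, u))) = Add(-3, 0) = -3)
Add(Function('O')(69), Mul(-1, -21894)) = Add(-3, Mul(-1, -21894)) = Add(-3, 21894) = 21891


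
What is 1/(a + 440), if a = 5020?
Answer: 1/5460 ≈ 0.00018315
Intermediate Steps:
1/(a + 440) = 1/(5020 + 440) = 1/5460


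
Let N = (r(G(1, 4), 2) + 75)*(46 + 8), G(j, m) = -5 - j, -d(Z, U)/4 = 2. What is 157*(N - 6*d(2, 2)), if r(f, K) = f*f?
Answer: 948594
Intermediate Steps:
d(Z, U) = -8 (d(Z, U) = -4*2 = -8)
r(f, K) = f²
N = 5994 (N = ((-5 - 1*1)² + 75)*(46 + 8) = ((-5 - 1)² + 75)*54 = ((-6)² + 75)*54 = (36 + 75)*54 = 111*54 = 5994)
157*(N - 6*d(2, 2)) = 157*(5994 - 6*(-8)) = 157*(5994 + 48) = 157*6042 = 948594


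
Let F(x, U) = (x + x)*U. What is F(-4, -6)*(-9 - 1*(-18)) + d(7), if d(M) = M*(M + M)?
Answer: 530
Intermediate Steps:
d(M) = 2*M² (d(M) = M*(2*M) = 2*M²)
F(x, U) = 2*U*x (F(x, U) = (2*x)*U = 2*U*x)
F(-4, -6)*(-9 - 1*(-18)) + d(7) = (2*(-6)*(-4))*(-9 - 1*(-18)) + 2*7² = 48*(-9 + 18) + 2*49 = 48*9 + 98 = 432 + 98 = 530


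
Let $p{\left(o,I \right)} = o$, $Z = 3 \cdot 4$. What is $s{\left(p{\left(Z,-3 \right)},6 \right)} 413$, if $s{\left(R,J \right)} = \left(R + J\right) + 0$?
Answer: $7434$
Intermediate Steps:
$Z = 12$
$s{\left(R,J \right)} = J + R$ ($s{\left(R,J \right)} = \left(J + R\right) + 0 = J + R$)
$s{\left(p{\left(Z,-3 \right)},6 \right)} 413 = \left(6 + 12\right) 413 = 18 \cdot 413 = 7434$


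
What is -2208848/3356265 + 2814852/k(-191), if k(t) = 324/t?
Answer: -50123668388687/30206385 ≈ -1.6594e+6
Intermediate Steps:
-2208848/3356265 + 2814852/k(-191) = -2208848/3356265 + 2814852/((324/(-191))) = -2208848*1/3356265 + 2814852/((324*(-1/191))) = -2208848/3356265 + 2814852/(-324/191) = -2208848/3356265 + 2814852*(-191/324) = -2208848/3356265 - 44803061/27 = -50123668388687/30206385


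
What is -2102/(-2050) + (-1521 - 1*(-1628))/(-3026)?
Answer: 3070651/3101650 ≈ 0.99001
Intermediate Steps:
-2102/(-2050) + (-1521 - 1*(-1628))/(-3026) = -2102*(-1/2050) + (-1521 + 1628)*(-1/3026) = 1051/1025 + 107*(-1/3026) = 1051/1025 - 107/3026 = 3070651/3101650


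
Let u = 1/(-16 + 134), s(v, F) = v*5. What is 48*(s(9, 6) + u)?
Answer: 127464/59 ≈ 2160.4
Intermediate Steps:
s(v, F) = 5*v
u = 1/118 ≈ 0.0084746
48*(s(9, 6) + u) = 48*(5*9 + 1/118) = 48*(45 + 1/118) = 48*(5311/118) = 127464/59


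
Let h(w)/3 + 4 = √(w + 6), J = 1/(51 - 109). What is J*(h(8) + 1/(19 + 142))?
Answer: 1931/9338 - 3*√14/58 ≈ 0.013255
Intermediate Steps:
J = -1/58 (J = 1/(-58) = -1/58 ≈ -0.017241)
h(w) = -12 + 3*√(6 + w) (h(w) = -12 + 3*√(w + 6) = -12 + 3*√(6 + w))
J*(h(8) + 1/(19 + 142)) = -((-12 + 3*√(6 + 8)) + 1/(19 + 142))/58 = -((-12 + 3*√14) + 1/161)/58 = -(-1931/161 + 3*√14)/58 = 1931/9338 - 3*√14/58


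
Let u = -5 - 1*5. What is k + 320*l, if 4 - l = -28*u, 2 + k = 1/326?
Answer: -28792971/326 ≈ -88322.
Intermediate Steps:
k = -651/326 (k = -2 + 1/326 = -651/326 ≈ -1.9969)
u = -10 (u = -5 - 5 = -10)
l = -276 (l = 4 - (-28)*(-10) = 4 - 1*280 = 4 - 280 = -276)
k + 320*l = -651/326 + 320*(-276) = -651/326 - 88320 = -28792971/326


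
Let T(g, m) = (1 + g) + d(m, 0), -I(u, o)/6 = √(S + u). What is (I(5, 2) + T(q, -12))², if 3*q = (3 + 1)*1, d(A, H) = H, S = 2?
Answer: 2317/9 - 28*√7 ≈ 183.36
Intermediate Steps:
q = 4/3 (q = ((3 + 1)*1)/3 = (4*1)/3 = (⅓)*4 = 4/3 ≈ 1.3333)
I(u, o) = -6*√(2 + u)
T(g, m) = 1 + g (T(g, m) = (1 + g) + 0 = 1 + g)
(I(5, 2) + T(q, -12))² = (-6*√(2 + 5) + (1 + 4/3))² = (-6*√7 + 7/3)² = (7/3 - 6*√7)²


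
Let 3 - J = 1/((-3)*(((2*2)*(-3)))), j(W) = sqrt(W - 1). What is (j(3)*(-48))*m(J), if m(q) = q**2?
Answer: -11449*sqrt(2)/27 ≈ -599.68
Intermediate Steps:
j(W) = sqrt(-1 + W)
J = 107/36 (J = 3 - 1/((-3)*((2*2)*(-3))) = 3 - (-1)/(3*(4*(-3))) = 3 - (-1)/(3*(-12)) = 3 - (-1)*(-1)/(3*12) = 3 - 1*1/36 = 3 - 1/36 = 107/36 ≈ 2.9722)
(j(3)*(-48))*m(J) = (sqrt(-1 + 3)*(-48))*(107/36)**2 = (sqrt(2)*(-48))*(11449/1296) = -48*sqrt(2)*(11449/1296) = -11449*sqrt(2)/27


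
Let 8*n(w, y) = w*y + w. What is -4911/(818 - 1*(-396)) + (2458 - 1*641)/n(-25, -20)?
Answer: 15313979/576650 ≈ 26.557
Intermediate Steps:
n(w, y) = w/8 + w*y/8 (n(w, y) = (w*y + w)/8 = (w + w*y)/8 = w/8 + w*y/8)
-4911/(818 - 1*(-396)) + (2458 - 1*641)/n(-25, -20) = -4911/(818 - 1*(-396)) + (2458 - 1*641)/(((⅛)*(-25)*(1 - 20))) = -4911/(818 + 396) + (2458 - 641)/(((⅛)*(-25)*(-19))) = -4911/1214 + 1817/(475/8) = -4911*1/1214 + 1817*(8/475) = -4911/1214 + 14536/475 = 15313979/576650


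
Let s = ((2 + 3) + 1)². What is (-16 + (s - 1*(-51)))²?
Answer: 5041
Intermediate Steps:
s = 36 (s = (5 + 1)² = 6² = 36)
(-16 + (s - 1*(-51)))² = (-16 + (36 - 1*(-51)))² = (-16 + (36 + 51))² = (-16 + 87)² = 71² = 5041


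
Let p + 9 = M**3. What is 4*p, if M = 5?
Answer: 464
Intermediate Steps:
p = 116 (p = -9 + 5**3 = -9 + 125 = 116)
4*p = 4*116 = 464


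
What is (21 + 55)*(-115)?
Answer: -8740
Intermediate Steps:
(21 + 55)*(-115) = 76*(-115) = -8740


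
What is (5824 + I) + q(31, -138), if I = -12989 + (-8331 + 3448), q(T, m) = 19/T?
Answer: -373469/31 ≈ -12047.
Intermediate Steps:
I = -17872 (I = -12989 - 4883 = -17872)
(5824 + I) + q(31, -138) = (5824 - 17872) + 19/31 = -12048 + 19*(1/31) = -12048 + 19/31 = -373469/31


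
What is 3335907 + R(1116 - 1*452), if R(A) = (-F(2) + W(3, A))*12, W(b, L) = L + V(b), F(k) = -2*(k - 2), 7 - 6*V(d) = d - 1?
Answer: 3343885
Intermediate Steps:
V(d) = 4/3 - d/6 (V(d) = 7/6 - (d - 1)/6 = 7/6 - (-1 + d)/6 = 7/6 + (⅙ - d/6) = 4/3 - d/6)
F(k) = 4 - 2*k (F(k) = -2*(-2 + k) = 4 - 2*k)
W(b, L) = 4/3 + L - b/6 (W(b, L) = L + (4/3 - b/6) = 4/3 + L - b/6)
R(A) = 10 + 12*A (R(A) = (-(4 - 2*2) + (4/3 + A - ⅙*3))*12 = (-(4 - 4) + (4/3 + A - ½))*12 = (-1*0 + (⅚ + A))*12 = (0 + (⅚ + A))*12 = (⅚ + A)*12 = 10 + 12*A)
3335907 + R(1116 - 1*452) = 3335907 + (10 + 12*(1116 - 1*452)) = 3335907 + (10 + 12*(1116 - 452)) = 3335907 + (10 + 12*664) = 3335907 + (10 + 7968) = 3335907 + 7978 = 3343885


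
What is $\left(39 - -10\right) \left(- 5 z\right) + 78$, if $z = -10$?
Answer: $2528$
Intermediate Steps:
$\left(39 - -10\right) \left(- 5 z\right) + 78 = \left(39 - -10\right) \left(\left(-5\right) \left(-10\right)\right) + 78 = \left(39 + 10\right) 50 + 78 = 49 \cdot 50 + 78 = 2450 + 78 = 2528$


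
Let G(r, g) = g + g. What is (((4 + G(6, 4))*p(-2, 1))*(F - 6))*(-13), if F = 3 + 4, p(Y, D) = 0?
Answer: 0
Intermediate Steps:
F = 7
G(r, g) = 2*g
(((4 + G(6, 4))*p(-2, 1))*(F - 6))*(-13) = (((4 + 2*4)*0)*(7 - 6))*(-13) = (((4 + 8)*0)*1)*(-13) = ((12*0)*1)*(-13) = (0*1)*(-13) = 0*(-13) = 0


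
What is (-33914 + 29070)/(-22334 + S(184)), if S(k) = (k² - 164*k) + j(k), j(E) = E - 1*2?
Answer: 1211/4618 ≈ 0.26223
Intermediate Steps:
j(E) = -2 + E (j(E) = E - 2 = -2 + E)
S(k) = -2 + k² - 163*k (S(k) = (k² - 164*k) + (-2 + k) = -2 + k² - 163*k)
(-33914 + 29070)/(-22334 + S(184)) = (-33914 + 29070)/(-22334 + (-2 + 184² - 163*184)) = -4844/(-22334 + (-2 + 33856 - 29992)) = -4844/(-22334 + 3862) = -4844/(-18472) = -4844*(-1/18472) = 1211/4618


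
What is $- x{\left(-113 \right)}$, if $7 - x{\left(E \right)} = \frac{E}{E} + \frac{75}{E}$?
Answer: $- \frac{753}{113} \approx -6.6637$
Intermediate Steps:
$x{\left(E \right)} = 6 - \frac{75}{E}$ ($x{\left(E \right)} = 7 - \left(\frac{E}{E} + \frac{75}{E}\right) = 7 - \left(1 + \frac{75}{E}\right) = 6 - \frac{75}{E}$)
$- x{\left(-113 \right)} = - (6 - \frac{75}{-113}) = - (6 - - \frac{75}{113}) = - (6 + \frac{75}{113}) = \left(-1\right) \frac{753}{113} = - \frac{753}{113}$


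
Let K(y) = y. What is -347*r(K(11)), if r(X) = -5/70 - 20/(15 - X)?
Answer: 24637/14 ≈ 1759.8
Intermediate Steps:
r(X) = -1/14 - 20/(15 - X) (r(X) = -5*1/70 - 20/(15 - X) = -1/14 - 20/(15 - X))
-347*r(K(11)) = -347*(295 - 1*11)/(14*(-15 + 11)) = -347*(295 - 11)/(14*(-4)) = -347*(-1)*284/(14*4) = -347*(-71/14) = 24637/14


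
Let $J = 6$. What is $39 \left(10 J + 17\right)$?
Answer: $3003$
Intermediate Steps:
$39 \left(10 J + 17\right) = 39 \left(10 \cdot 6 + 17\right) = 39 \left(60 + 17\right) = 39 \cdot 77 = 3003$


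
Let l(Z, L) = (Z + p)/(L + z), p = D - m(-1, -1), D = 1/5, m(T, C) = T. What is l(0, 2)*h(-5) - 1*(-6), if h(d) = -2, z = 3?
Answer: 138/25 ≈ 5.5200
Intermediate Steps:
D = ⅕ ≈ 0.20000
p = 6/5 (p = ⅕ - 1*(-1) = ⅕ + 1 = 6/5 ≈ 1.2000)
l(Z, L) = (6/5 + Z)/(3 + L) (l(Z, L) = (Z + 6/5)/(L + 3) = (6/5 + Z)/(3 + L))
l(0, 2)*h(-5) - 1*(-6) = ((6/5 + 0)/(3 + 2))*(-2) - 1*(-6) = ((6/5)/5)*(-2) + 6 = ((⅕)*(6/5))*(-2) + 6 = (6/25)*(-2) + 6 = -12/25 + 6 = 138/25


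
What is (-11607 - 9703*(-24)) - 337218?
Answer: -115953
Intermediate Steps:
(-11607 - 9703*(-24)) - 337218 = (-11607 + 232872) - 337218 = 221265 - 337218 = -115953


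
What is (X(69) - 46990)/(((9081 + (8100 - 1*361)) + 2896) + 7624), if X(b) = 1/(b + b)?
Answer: -6484619/3772920 ≈ -1.7187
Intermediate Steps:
X(b) = 1/(2*b)
(X(69) - 46990)/(((9081 + (8100 - 1*361)) + 2896) + 7624) = ((½)/69 - 46990)/(((9081 + (8100 - 1*361)) + 2896) + 7624) = ((½)*(1/69) - 46990)/(((9081 + (8100 - 361)) + 2896) + 7624) = (1/138 - 46990)/(((9081 + 7739) + 2896) + 7624) = -6484619/(138*((16820 + 2896) + 7624)) = -6484619/(138*(19716 + 7624)) = -6484619/138/27340 = -6484619/138*1/27340 = -6484619/3772920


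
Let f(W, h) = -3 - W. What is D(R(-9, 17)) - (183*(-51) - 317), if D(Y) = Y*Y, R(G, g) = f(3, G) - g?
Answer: 10179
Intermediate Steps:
R(G, g) = -6 - g (R(G, g) = (-3 - 1*3) - g = (-3 - 3) - g = -6 - g)
D(Y) = Y²
D(R(-9, 17)) - (183*(-51) - 317) = (-6 - 1*17)² - (183*(-51) - 317) = (-6 - 17)² - (-9333 - 317) = (-23)² - 1*(-9650) = 529 + 9650 = 10179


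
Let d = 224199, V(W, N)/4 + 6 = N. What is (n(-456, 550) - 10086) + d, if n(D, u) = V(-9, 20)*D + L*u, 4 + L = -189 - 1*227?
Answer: -42423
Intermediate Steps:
L = -420 (L = -4 + (-189 - 1*227) = -4 + (-189 - 227) = -4 - 416 = -420)
V(W, N) = -24 + 4*N
n(D, u) = -420*u + 56*D (n(D, u) = (-24 + 4*20)*D - 420*u = (-24 + 80)*D - 420*u = 56*D - 420*u = -420*u + 56*D)
(n(-456, 550) - 10086) + d = ((-420*550 + 56*(-456)) - 10086) + 224199 = ((-231000 - 25536) - 10086) + 224199 = (-256536 - 10086) + 224199 = -266622 + 224199 = -42423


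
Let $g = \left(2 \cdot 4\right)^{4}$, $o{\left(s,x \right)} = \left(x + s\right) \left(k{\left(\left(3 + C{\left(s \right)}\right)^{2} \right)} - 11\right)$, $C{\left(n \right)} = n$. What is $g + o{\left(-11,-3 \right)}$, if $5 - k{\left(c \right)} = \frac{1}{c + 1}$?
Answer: $\frac{271714}{65} \approx 4180.2$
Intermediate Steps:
$k{\left(c \right)} = 5 - \frac{1}{1 + c}$ ($k{\left(c \right)} = 5 - \frac{1}{c + 1} = 5 - \frac{1}{1 + c}$)
$o{\left(s,x \right)} = \left(-11 + \frac{4 + 5 \left(3 + s\right)^{2}}{1 + \left(3 + s\right)^{2}}\right) \left(s + x\right)$ ($o{\left(s,x \right)} = \left(x + s\right) \left(\frac{4 + 5 \left(3 + s\right)^{2}}{1 + \left(3 + s\right)^{2}} - 11\right) = \left(s + x\right) \left(-11 + \frac{4 + 5 \left(3 + s\right)^{2}}{1 + \left(3 + s\right)^{2}}\right) = \left(-11 + \frac{4 + 5 \left(3 + s\right)^{2}}{1 + \left(3 + s\right)^{2}}\right) \left(s + x\right)$)
$g = 4096$ ($g = 8^{4} = 4096$)
$g + o{\left(-11,-3 \right)} = 4096 + \frac{\left(-61\right) \left(-11\right) - -183 - 36 \left(-11\right)^{2} - 6 \left(-11\right)^{3} - \left(-396\right) \left(-3\right) - - 18 \left(-11\right)^{2}}{10 + \left(-11\right)^{2} + 6 \left(-11\right)} = 4096 + \frac{671 + 183 - 4356 - -7986 - 1188 - \left(-18\right) 121}{10 + 121 - 66} = 4096 + \frac{671 + 183 - 4356 + 7986 - 1188 + 2178}{65} = 4096 + \frac{1}{65} \cdot 5474 = 4096 + \frac{5474}{65} = \frac{271714}{65}$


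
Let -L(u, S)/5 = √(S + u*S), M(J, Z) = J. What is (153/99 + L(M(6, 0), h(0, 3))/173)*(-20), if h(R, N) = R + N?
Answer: -340/11 + 100*√21/173 ≈ -28.260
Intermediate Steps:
h(R, N) = N + R
L(u, S) = -5*√(S + S*u) (L(u, S) = -5*√(S + u*S) = -5*√(S + S*u))
(153/99 + L(M(6, 0), h(0, 3))/173)*(-20) = (153/99 - 5*√(1 + 6)*√(3 + 0)/173)*(-20) = (153*(1/99) - 5*√21*(1/173))*(-20) = (17/11 - 5*√21*(1/173))*(-20) = (17/11 - 5*√21/173)*(-20) = -340/11 + 100*√21/173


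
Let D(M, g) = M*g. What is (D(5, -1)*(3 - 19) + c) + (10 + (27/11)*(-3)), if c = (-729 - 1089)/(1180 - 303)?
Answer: 777195/9647 ≈ 80.563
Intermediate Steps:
c = -1818/877 ≈ -2.0730
(D(5, -1)*(3 - 19) + c) + (10 + (27/11)*(-3)) = ((5*(-1))*(3 - 19) - 1818/877) + (10 + (27/11)*(-3)) = (-5*(-16) - 1818/877) + (10 + (27*(1/11))*(-3)) = (80 - 1818/877) + (10 + (27/11)*(-3)) = 68342/877 + (10 - 81/11) = 68342/877 + 29/11 = 777195/9647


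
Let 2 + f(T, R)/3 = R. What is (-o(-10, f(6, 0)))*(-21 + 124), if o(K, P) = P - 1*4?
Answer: 1030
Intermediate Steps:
f(T, R) = -6 + 3*R
o(K, P) = -4 + P (o(K, P) = P - 4 = -4 + P)
(-o(-10, f(6, 0)))*(-21 + 124) = (-(-4 + (-6 + 3*0)))*(-21 + 124) = -(-4 + (-6 + 0))*103 = -(-4 - 6)*103 = -1*(-10)*103 = 10*103 = 1030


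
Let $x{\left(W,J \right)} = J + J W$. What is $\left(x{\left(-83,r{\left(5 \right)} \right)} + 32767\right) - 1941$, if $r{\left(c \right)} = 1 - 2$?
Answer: $30908$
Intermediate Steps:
$r{\left(c \right)} = -1$
$\left(x{\left(-83,r{\left(5 \right)} \right)} + 32767\right) - 1941 = \left(- (1 - 83) + 32767\right) - 1941 = \left(\left(-1\right) \left(-82\right) + 32767\right) - 1941 = \left(82 + 32767\right) - 1941 = 32849 - 1941 = 30908$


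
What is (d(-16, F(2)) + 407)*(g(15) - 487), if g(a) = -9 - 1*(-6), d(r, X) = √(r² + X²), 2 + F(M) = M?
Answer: -207270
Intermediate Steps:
F(M) = -2 + M
d(r, X) = √(X² + r²)
g(a) = -3 (g(a) = -9 + 6 = -3)
(d(-16, F(2)) + 407)*(g(15) - 487) = (√((-2 + 2)² + (-16)²) + 407)*(-3 - 487) = (√(0² + 256) + 407)*(-490) = (√(0 + 256) + 407)*(-490) = (√256 + 407)*(-490) = (16 + 407)*(-490) = 423*(-490) = -207270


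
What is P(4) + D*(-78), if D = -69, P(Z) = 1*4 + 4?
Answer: 5390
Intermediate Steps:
P(Z) = 8 (P(Z) = 4 + 4 = 8)
P(4) + D*(-78) = 8 - 69*(-78) = 8 + 5382 = 5390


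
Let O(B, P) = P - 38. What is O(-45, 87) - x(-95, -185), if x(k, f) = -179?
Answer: 228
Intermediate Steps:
O(B, P) = -38 + P
O(-45, 87) - x(-95, -185) = (-38 + 87) - 1*(-179) = 49 + 179 = 228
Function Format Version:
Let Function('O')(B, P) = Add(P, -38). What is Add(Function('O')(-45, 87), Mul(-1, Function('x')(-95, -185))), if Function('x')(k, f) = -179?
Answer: 228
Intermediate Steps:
Function('O')(B, P) = Add(-38, P)
Add(Function('O')(-45, 87), Mul(-1, Function('x')(-95, -185))) = Add(Add(-38, 87), Mul(-1, -179)) = Add(49, 179) = 228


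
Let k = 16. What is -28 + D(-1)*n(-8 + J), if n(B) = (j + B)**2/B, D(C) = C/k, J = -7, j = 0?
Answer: -433/16 ≈ -27.063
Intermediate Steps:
D(C) = C/16
n(B) = B (n(B) = (0 + B)**2/B = B**2/B = B)
-28 + D(-1)*n(-8 + J) = -28 + ((1/16)*(-1))*(-8 - 7) = -28 - 1/16*(-15) = -28 + 15/16 = -433/16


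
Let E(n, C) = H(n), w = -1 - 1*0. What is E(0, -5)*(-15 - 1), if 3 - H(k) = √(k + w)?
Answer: -48 + 16*I ≈ -48.0 + 16.0*I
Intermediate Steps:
w = -1 (w = -1 + 0 = -1)
H(k) = 3 - √(-1 + k) (H(k) = 3 - √(k - 1) = 3 - √(-1 + k))
E(n, C) = 3 - √(-1 + n)
E(0, -5)*(-15 - 1) = (3 - √(-1 + 0))*(-15 - 1) = (3 - √(-1))*(-16) = (3 - I)*(-16) = -48 + 16*I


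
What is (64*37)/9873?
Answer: 2368/9873 ≈ 0.23985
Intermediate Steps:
(64*37)/9873 = 2368*(1/9873) = 2368/9873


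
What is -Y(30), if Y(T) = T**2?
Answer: -900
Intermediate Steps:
-Y(30) = -1*30**2 = -1*900 = -900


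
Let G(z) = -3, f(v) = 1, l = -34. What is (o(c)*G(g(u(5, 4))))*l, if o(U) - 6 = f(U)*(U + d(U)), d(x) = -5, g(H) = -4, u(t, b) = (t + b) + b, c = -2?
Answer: -102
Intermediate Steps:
u(t, b) = t + 2*b (u(t, b) = (b + t) + b = t + 2*b)
o(U) = 1 + U (o(U) = 6 + 1*(U - 5) = 6 + 1*(-5 + U) = 6 + (-5 + U) = 1 + U)
(o(c)*G(g(u(5, 4))))*l = ((1 - 2)*(-3))*(-34) = -1*(-3)*(-34) = 3*(-34) = -102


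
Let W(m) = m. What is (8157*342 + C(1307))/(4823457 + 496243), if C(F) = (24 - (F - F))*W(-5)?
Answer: 1394787/2659850 ≈ 0.52439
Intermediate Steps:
C(F) = -120 (C(F) = (24 - (F - F))*(-5) = (24 - 1*0)*(-5) = (24 + 0)*(-5) = 24*(-5) = -120)
(8157*342 + C(1307))/(4823457 + 496243) = (8157*342 - 120)/(4823457 + 496243) = (2789694 - 120)/5319700 = 2789574*(1/5319700) = 1394787/2659850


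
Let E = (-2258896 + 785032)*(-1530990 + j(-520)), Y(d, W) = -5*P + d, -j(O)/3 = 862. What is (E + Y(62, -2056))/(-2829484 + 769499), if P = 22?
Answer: -2260282457616/2059985 ≈ -1.0972e+6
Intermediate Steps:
j(O) = -2586 (j(O) = -3*862 = -2586)
Y(d, W) = -110 + d (Y(d, W) = -5*22 + d = -110 + d)
E = 2260282457664 (E = (-2258896 + 785032)*(-1530990 - 2586) = -1473864*(-1533576) = 2260282457664)
(E + Y(62, -2056))/(-2829484 + 769499) = (2260282457664 + (-110 + 62))/(-2829484 + 769499) = (2260282457664 - 48)/(-2059985) = 2260282457616*(-1/2059985) = -2260282457616/2059985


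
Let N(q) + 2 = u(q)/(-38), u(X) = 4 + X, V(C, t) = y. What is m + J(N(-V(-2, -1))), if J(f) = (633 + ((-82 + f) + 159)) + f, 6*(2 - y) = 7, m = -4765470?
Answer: -28588585/6 ≈ -4.7648e+6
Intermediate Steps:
y = 5/6 (y = 2 - 1/6*7 = 2 - 7/6 = 5/6 ≈ 0.83333)
V(C, t) = 5/6
N(q) = -40/19 - q/38 (N(q) = -2 + (4 + q)/(-38) = -2 + (4 + q)*(-1/38) = -2 + (-2/19 - q/38) = -40/19 - q/38)
J(f) = 710 + 2*f (J(f) = (633 + (77 + f)) + f = (710 + f) + f = 710 + 2*f)
m + J(N(-V(-2, -1))) = -4765470 + (710 + 2*(-40/19 - (-1)*5/(38*6))) = -4765470 + (710 + 2*(-40/19 - 1/38*(-5/6))) = -4765470 + (710 + 2*(-40/19 + 5/228)) = -4765470 + (710 + 2*(-25/12)) = -4765470 + (710 - 25/6) = -4765470 + 4235/6 = -28588585/6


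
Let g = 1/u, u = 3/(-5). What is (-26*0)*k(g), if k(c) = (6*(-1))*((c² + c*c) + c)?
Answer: 0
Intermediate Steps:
u = -⅗ (u = 3*(-⅕) = -⅗ ≈ -0.60000)
g = -5/3 (g = 1/(-⅗) = -5/3 ≈ -1.6667)
k(c) = -12*c² - 6*c (k(c) = -6*((c² + c²) + c) = -6*(2*c² + c) = -6*(c + 2*c²) = -12*c² - 6*c)
(-26*0)*k(g) = (-26*0)*(-6*(-5/3)*(1 + 2*(-5/3))) = 0*(-6*(-5/3)*(1 - 10/3)) = 0*(-6*(-5/3)*(-7/3)) = 0*(-70/3) = 0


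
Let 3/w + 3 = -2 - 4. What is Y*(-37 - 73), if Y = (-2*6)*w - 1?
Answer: -330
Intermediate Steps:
w = -⅓ (w = 3/(-3 + (-2 - 4)) = 3/(-3 - 6) = 3/(-9) = 3*(-⅑) = -⅓ ≈ -0.33333)
Y = 3 (Y = -2*6*(-⅓) - 1 = -12*(-⅓) - 1 = 4 - 1 = 3)
Y*(-37 - 73) = 3*(-37 - 73) = 3*(-110) = -330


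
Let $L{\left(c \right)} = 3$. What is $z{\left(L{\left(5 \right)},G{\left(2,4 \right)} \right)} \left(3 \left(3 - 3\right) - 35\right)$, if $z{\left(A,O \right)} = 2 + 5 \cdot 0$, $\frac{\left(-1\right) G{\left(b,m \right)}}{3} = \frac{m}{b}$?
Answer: $-70$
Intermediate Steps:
$G{\left(b,m \right)} = - \frac{3 m}{b}$ ($G{\left(b,m \right)} = - 3 \frac{m}{b} = - \frac{3 m}{b}$)
$z{\left(A,O \right)} = 2$ ($z{\left(A,O \right)} = 2 + 0 = 2$)
$z{\left(L{\left(5 \right)},G{\left(2,4 \right)} \right)} \left(3 \left(3 - 3\right) - 35\right) = 2 \left(3 \left(3 - 3\right) - 35\right) = 2 \left(3 \cdot 0 - 35\right) = 2 \left(0 - 35\right) = 2 \left(-35\right) = -70$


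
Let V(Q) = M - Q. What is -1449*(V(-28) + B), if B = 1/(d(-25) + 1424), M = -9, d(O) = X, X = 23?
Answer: -39838806/1447 ≈ -27532.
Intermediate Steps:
d(O) = 23
V(Q) = -9 - Q
B = 1/1447 (B = 1/(23 + 1424) = 1/1447 ≈ 0.00069109)
-1449*(V(-28) + B) = -1449*((-9 - 1*(-28)) + 1/1447) = -1449*((-9 + 28) + 1/1447) = -1449*(19 + 1/1447) = -1449*27494/1447 = -1*39838806/1447 = -39838806/1447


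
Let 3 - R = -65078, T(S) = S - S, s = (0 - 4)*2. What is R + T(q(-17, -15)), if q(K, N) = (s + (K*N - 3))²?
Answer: 65081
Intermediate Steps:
s = -8 (s = -4*2 = -8)
q(K, N) = (-11 + K*N)² (q(K, N) = (-8 + (K*N - 3))² = (-8 + (-3 + K*N))² = (-11 + K*N)²)
T(S) = 0
R = 65081 (R = 3 - 1*(-65078) = 3 + 65078 = 65081)
R + T(q(-17, -15)) = 65081 + 0 = 65081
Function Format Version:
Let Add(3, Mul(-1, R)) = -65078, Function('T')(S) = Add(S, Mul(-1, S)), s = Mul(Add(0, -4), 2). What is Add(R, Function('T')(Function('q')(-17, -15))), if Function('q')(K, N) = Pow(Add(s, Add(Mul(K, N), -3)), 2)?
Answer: 65081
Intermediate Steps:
s = -8 (s = Mul(-4, 2) = -8)
Function('q')(K, N) = Pow(Add(-11, Mul(K, N)), 2) (Function('q')(K, N) = Pow(Add(-8, Add(Mul(K, N), -3)), 2) = Pow(Add(-8, Add(-3, Mul(K, N))), 2) = Pow(Add(-11, Mul(K, N)), 2))
Function('T')(S) = 0
R = 65081 (R = Add(3, Mul(-1, -65078)) = Add(3, 65078) = 65081)
Add(R, Function('T')(Function('q')(-17, -15))) = Add(65081, 0) = 65081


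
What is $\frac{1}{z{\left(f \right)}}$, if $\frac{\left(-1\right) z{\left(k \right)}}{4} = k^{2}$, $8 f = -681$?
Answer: $- \frac{16}{463761} \approx -3.4501 \cdot 10^{-5}$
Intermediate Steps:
$f = - \frac{681}{8}$ ($f = \frac{1}{8} \left(-681\right) = - \frac{681}{8} \approx -85.125$)
$z{\left(k \right)} = - 4 k^{2}$
$\frac{1}{z{\left(f \right)}} = \frac{1}{\left(-4\right) \left(- \frac{681}{8}\right)^{2}} = \frac{1}{\left(-4\right) \frac{463761}{64}} = \frac{1}{- \frac{463761}{16}} = - \frac{16}{463761}$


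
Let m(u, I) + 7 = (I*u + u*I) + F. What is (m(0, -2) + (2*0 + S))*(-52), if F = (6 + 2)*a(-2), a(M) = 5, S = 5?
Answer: -1976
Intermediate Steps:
F = 40 (F = (6 + 2)*5 = 8*5 = 40)
m(u, I) = 33 + 2*I*u (m(u, I) = -7 + ((I*u + u*I) + 40) = -7 + ((I*u + I*u) + 40) = -7 + (2*I*u + 40) = -7 + (40 + 2*I*u) = 33 + 2*I*u)
(m(0, -2) + (2*0 + S))*(-52) = ((33 + 2*(-2)*0) + (2*0 + 5))*(-52) = ((33 + 0) + (0 + 5))*(-52) = (33 + 5)*(-52) = 38*(-52) = -1976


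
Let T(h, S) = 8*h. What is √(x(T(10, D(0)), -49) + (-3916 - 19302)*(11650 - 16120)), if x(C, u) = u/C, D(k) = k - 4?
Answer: √41513783755/20 ≈ 10187.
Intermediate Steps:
D(k) = -4 + k
√(x(T(10, D(0)), -49) + (-3916 - 19302)*(11650 - 16120)) = √(-49/(8*10) + (-3916 - 19302)*(11650 - 16120)) = √(-49/80 - 23218*(-4470)) = √(-49*1/80 + 103784460) = √(-49/80 + 103784460) = √(8302756751/80) = √41513783755/20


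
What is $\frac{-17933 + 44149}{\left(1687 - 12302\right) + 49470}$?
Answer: $\frac{26216}{38855} \approx 0.67471$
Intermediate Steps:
$\frac{-17933 + 44149}{\left(1687 - 12302\right) + 49470} = \frac{26216}{\left(1687 - 12302\right) + 49470} = \frac{26216}{-10615 + 49470} = \frac{26216}{38855}$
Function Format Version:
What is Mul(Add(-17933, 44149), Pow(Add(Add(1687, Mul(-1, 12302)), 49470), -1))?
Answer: Rational(26216, 38855) ≈ 0.67471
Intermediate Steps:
Mul(Add(-17933, 44149), Pow(Add(Add(1687, Mul(-1, 12302)), 49470), -1)) = Mul(26216, Pow(Add(Add(1687, -12302), 49470), -1)) = Mul(26216, Pow(Add(-10615, 49470), -1)) = Mul(26216, Pow(38855, -1)) = Mul(26216, Rational(1, 38855)) = Rational(26216, 38855)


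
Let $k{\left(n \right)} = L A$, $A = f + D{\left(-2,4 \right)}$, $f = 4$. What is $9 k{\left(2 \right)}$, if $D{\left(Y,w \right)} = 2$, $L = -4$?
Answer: $-216$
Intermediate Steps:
$A = 6$ ($A = 4 + 2 = 6$)
$k{\left(n \right)} = -24$ ($k{\left(n \right)} = \left(-4\right) 6 = -24$)
$9 k{\left(2 \right)} = 9 \left(-24\right) = -216$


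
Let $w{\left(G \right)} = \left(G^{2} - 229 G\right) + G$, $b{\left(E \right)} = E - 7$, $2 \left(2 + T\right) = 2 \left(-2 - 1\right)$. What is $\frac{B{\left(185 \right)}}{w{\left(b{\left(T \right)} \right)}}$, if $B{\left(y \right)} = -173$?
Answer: $- \frac{173}{2880} \approx -0.060069$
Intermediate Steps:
$T = -5$ ($T = -2 + \frac{2 \left(-2 - 1\right)}{2} = -2 + \frac{2 \left(-3\right)}{2} = -2 + \frac{1}{2} \left(-6\right) = -2 - 3 = -5$)
$b{\left(E \right)} = -7 + E$
$w{\left(G \right)} = G^{2} - 228 G$
$\frac{B{\left(185 \right)}}{w{\left(b{\left(T \right)} \right)}} = - \frac{173}{\left(-7 - 5\right) \left(-228 - 12\right)} = - \frac{173}{\left(-12\right) \left(-228 - 12\right)} = - \frac{173}{\left(-12\right) \left(-240\right)} = - \frac{173}{2880}$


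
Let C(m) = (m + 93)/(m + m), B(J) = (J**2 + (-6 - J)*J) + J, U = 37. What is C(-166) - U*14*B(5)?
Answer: 4299473/332 ≈ 12950.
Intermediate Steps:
B(J) = J + J**2 + J*(-6 - J) (B(J) = (J**2 + J*(-6 - J)) + J = J + J**2 + J*(-6 - J))
C(m) = (93 + m)/(2*m) (C(m) = (93 + m)/((2*m)) = (93 + m)*(1/(2*m)) = (93 + m)/(2*m))
C(-166) - U*14*B(5) = (1/2)*(93 - 166)/(-166) - 37*14*(-5*5) = (1/2)*(-1/166)*(-73) - 518*(-25) = 73/332 - 1*(-12950) = 73/332 + 12950 = 4299473/332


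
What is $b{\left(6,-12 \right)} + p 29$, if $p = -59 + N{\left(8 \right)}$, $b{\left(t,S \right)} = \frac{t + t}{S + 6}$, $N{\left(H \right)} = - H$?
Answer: $-1945$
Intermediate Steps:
$b{\left(t,S \right)} = \frac{2 t}{6 + S}$
$p = -67$ ($p = -59 - 8 = -67$)
$b{\left(6,-12 \right)} + p 29 = 2 \cdot 6 \frac{1}{6 - 12} - 1943 = 2 \cdot 6 \frac{1}{-6} - 1943 = 2 \cdot 6 \left(- \frac{1}{6}\right) - 1943 = -2 - 1943 = -1945$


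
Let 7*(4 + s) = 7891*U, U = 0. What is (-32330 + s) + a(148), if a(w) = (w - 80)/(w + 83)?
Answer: -7469086/231 ≈ -32334.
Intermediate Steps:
s = -4 (s = -4 + (7891*0)/7 = -4 + (⅐)*0 = -4 + 0 = -4)
a(w) = (-80 + w)/(83 + w)
(-32330 + s) + a(148) = (-32330 - 4) + (-80 + 148)/(83 + 148) = -32334 + 68/231 = -7469086/231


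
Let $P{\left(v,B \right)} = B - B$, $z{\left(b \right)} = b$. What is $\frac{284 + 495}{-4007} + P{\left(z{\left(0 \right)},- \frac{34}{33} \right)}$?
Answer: $- \frac{779}{4007} \approx -0.19441$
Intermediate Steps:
$P{\left(v,B \right)} = 0$
$\frac{284 + 495}{-4007} + P{\left(z{\left(0 \right)},- \frac{34}{33} \right)} = \frac{284 + 495}{-4007} + 0 = 779 \left(- \frac{1}{4007}\right) + 0 = - \frac{779}{4007} + 0 = - \frac{779}{4007}$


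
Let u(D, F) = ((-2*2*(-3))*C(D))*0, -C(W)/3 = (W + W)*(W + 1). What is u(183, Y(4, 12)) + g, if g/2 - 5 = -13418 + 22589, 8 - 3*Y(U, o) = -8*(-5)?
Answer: 18352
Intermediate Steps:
C(W) = -6*W*(1 + W) (C(W) = -3*(W + W)*(W + 1) = -3*2*W*(1 + W) = -6*W*(1 + W))
Y(U, o) = -32/3 (Y(U, o) = 8/3 - (-8)*(-5)/3 = 8/3 - ⅓*40 = 8/3 - 40/3 = -32/3)
u(D, F) = 0 (u(D, F) = ((-2*2*(-3))*(-6*D*(1 + D)))*0 = ((-4*(-3))*(-6*D*(1 + D)))*0 = (12*(-6*D*(1 + D)))*0 = -72*D*(1 + D)*0 = 0)
g = 18352 (g = 10 + 2*(-13418 + 22589) = 10 + 2*9171 = 10 + 18342 = 18352)
u(183, Y(4, 12)) + g = 0 + 18352 = 18352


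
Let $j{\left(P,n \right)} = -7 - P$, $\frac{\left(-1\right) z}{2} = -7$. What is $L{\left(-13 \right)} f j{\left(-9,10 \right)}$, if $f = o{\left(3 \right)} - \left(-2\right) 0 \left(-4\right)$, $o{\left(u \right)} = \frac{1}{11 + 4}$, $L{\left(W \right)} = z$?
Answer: $\frac{28}{15} \approx 1.8667$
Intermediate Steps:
$z = 14$ ($z = \left(-2\right) \left(-7\right) = 14$)
$L{\left(W \right)} = 14$
$o{\left(u \right)} = \frac{1}{15}$
$f = \frac{1}{15}$ ($f = \frac{1}{15} - \left(-2\right) 0 \left(-4\right) = \frac{1}{15} - 0 \left(-4\right) = \frac{1}{15} - 0 = \frac{1}{15} + 0 = \frac{1}{15} \approx 0.066667$)
$L{\left(-13 \right)} f j{\left(-9,10 \right)} = 14 \cdot \frac{1}{15} \left(-7 - -9\right) = \frac{14 \left(-7 + 9\right)}{15} = \frac{14}{15} \cdot 2 = \frac{28}{15}$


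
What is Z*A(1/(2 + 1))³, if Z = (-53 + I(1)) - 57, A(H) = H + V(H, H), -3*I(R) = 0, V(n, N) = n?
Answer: -880/27 ≈ -32.593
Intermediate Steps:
I(R) = 0 (I(R) = -⅓*0 = 0)
A(H) = 2*H (A(H) = H + H = 2*H)
Z = -110 (Z = (-53 + 0) - 57 = -53 - 57 = -110)
Z*A(1/(2 + 1))³ = -110*8/(2 + 1)³ = -110*(2/3)³ = -110*(2*(⅓))³ = -110*(⅔)³ = -110*8/27 = -880/27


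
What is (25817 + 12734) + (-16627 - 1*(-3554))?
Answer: 25478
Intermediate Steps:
(25817 + 12734) + (-16627 - 1*(-3554)) = 38551 + (-16627 + 3554) = 38551 - 13073 = 25478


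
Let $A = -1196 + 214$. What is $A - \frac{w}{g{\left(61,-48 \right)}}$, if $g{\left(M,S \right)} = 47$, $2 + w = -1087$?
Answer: $- \frac{45065}{47} \approx -958.83$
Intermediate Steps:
$w = -1089$ ($w = -2 - 1087 = -1089$)
$A = -982$
$A - \frac{w}{g{\left(61,-48 \right)}} = -982 - - \frac{1089}{47} = -982 + \frac{1089}{47} = - \frac{45065}{47}$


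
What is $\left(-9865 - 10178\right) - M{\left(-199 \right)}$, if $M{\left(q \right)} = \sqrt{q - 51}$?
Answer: $-20043 - 5 i \sqrt{10} \approx -20043.0 - 15.811 i$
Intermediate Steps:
$M{\left(q \right)} = \sqrt{-51 + q}$
$\left(-9865 - 10178\right) - M{\left(-199 \right)} = \left(-9865 - 10178\right) - \sqrt{-51 - 199} = \left(-9865 - 10178\right) - \sqrt{-250} = -20043 - 5 i \sqrt{10}$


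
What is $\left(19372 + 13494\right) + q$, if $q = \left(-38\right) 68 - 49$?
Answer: $30233$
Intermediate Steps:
$q = -2633$ ($q = -2584 - 49 = -2633$)
$\left(19372 + 13494\right) + q = \left(19372 + 13494\right) - 2633 = 32866 - 2633 = 30233$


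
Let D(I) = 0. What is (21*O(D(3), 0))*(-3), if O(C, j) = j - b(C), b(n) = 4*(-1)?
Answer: -252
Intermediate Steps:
b(n) = -4
O(C, j) = 4 + j (O(C, j) = j - 1*(-4) = j + 4 = 4 + j)
(21*O(D(3), 0))*(-3) = (21*(4 + 0))*(-3) = (21*4)*(-3) = 84*(-3) = -252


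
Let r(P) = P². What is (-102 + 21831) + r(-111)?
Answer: 34050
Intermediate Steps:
(-102 + 21831) + r(-111) = (-102 + 21831) + (-111)² = 21729 + 12321 = 34050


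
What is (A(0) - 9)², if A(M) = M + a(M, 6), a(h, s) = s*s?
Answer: 729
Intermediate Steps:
a(h, s) = s²
A(M) = 36 + M (A(M) = M + 6² = M + 36 = 36 + M)
(A(0) - 9)² = ((36 + 0) - 9)² = (36 - 9)² = 27² = 729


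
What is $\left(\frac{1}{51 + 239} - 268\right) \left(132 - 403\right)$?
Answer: $\frac{21061849}{290} \approx 72627.0$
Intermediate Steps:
$\left(\frac{1}{51 + 239} - 268\right) \left(132 - 403\right) = \left(\frac{1}{290} - 268\right) \left(-271\right) = \left(- \frac{77719}{290}\right) \left(-271\right) = \frac{21061849}{290}$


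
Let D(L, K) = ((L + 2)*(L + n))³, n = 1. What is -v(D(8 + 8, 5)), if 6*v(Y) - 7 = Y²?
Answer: -820972403643463/6 ≈ -1.3683e+14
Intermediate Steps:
D(L, K) = (1 + L)³*(2 + L)³ (D(L, K) = ((L + 2)*(L + 1))³ = ((2 + L)*(1 + L))³ = ((1 + L)*(2 + L))³ = (1 + L)³*(2 + L)³)
v(Y) = 7/6 + Y²/6
-v(D(8 + 8, 5)) = -(7/6 + ((1 + (8 + 8))³*(2 + (8 + 8))³)²/6) = -(7/6 + ((1 + 16)³*(2 + 16)³)²/6) = -(7/6 + (17³*18³)²/6) = -(7/6 + (4913*5832)²/6) = -(7/6 + (⅙)*28652616²) = -(7/6 + (⅙)*820972403643456) = -(7/6 + 136828733940576) = -1*820972403643463/6 = -820972403643463/6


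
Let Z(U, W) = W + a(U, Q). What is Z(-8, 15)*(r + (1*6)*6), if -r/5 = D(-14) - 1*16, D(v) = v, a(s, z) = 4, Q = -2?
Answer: 3534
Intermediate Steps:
Z(U, W) = 4 + W (Z(U, W) = W + 4 = 4 + W)
r = 150 (r = -5*(-14 - 1*16) = -5*(-14 - 16) = -5*(-30) = 150)
Z(-8, 15)*(r + (1*6)*6) = (4 + 15)*(150 + (1*6)*6) = 19*(150 + 6*6) = 19*(150 + 36) = 19*186 = 3534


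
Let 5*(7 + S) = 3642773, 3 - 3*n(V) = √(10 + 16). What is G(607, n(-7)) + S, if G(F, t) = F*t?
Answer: 3645773/5 - 607*√26/3 ≈ 7.2812e+5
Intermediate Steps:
n(V) = 1 - √26/3 (n(V) = 1 - √(10 + 16)/3 = 1 - √26/3)
S = 3642738/5 (S = -7 + (⅕)*3642773 = -7 + 3642773/5 = 3642738/5 ≈ 7.2855e+5)
G(607, n(-7)) + S = 607*(1 - √26/3) + 3642738/5 = (607 - 607*√26/3) + 3642738/5 = 3645773/5 - 607*√26/3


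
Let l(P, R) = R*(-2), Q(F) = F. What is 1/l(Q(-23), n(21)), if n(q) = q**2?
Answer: -1/882 ≈ -0.0011338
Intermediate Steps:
l(P, R) = -2*R
1/l(Q(-23), n(21)) = 1/(-2*21**2) = 1/(-2*441) = 1/(-882) = -1/882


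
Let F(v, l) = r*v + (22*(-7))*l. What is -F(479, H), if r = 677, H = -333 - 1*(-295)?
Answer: -330135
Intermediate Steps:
H = -38 (H = -333 + 295 = -38)
F(v, l) = -154*l + 677*v (F(v, l) = 677*v + (22*(-7))*l = 677*v - 154*l = -154*l + 677*v)
-F(479, H) = -(-154*(-38) + 677*479) = -(5852 + 324283) = -1*330135 = -330135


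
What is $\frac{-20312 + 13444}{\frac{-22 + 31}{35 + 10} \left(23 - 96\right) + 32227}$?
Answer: $- \frac{17170}{80531} \approx -0.21321$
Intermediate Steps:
$\frac{-20312 + 13444}{\frac{-22 + 31}{35 + 10} \left(23 - 96\right) + 32227} = - \frac{6868}{\frac{9}{45} \left(-73\right) + 32227} = - \frac{6868}{9 \cdot \frac{1}{45} \left(-73\right) + 32227} = - \frac{6868}{\frac{1}{5} \left(-73\right) + 32227} = - \frac{6868}{- \frac{73}{5} + 32227} = - \frac{6868}{\frac{161062}{5}} = \left(-6868\right) \frac{5}{161062} = - \frac{17170}{80531}$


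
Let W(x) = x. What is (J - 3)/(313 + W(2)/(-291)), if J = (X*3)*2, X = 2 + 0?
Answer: 2619/91081 ≈ 0.028755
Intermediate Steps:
X = 2
J = 12 (J = (2*3)*2 = 6*2 = 12)
(J - 3)/(313 + W(2)/(-291)) = (12 - 3)/(313 + 2/(-291)) = 9/(313 + 2*(-1/291)) = 9/(313 - 2/291) = 9/(91081/291) = 9*(291/91081) = 2619/91081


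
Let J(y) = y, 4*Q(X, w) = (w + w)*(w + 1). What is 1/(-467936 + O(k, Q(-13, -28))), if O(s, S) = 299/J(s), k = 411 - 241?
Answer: -170/79548821 ≈ -2.1371e-6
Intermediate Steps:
Q(X, w) = w*(1 + w)/2 (Q(X, w) = ((w + w)*(w + 1))/4 = ((2*w)*(1 + w))/4 = (2*w*(1 + w))/4 = w*(1 + w)/2)
k = 170
O(s, S) = 299/s
1/(-467936 + O(k, Q(-13, -28))) = 1/(-467936 + 299/170) = 1/(-79548821/170) = -170/79548821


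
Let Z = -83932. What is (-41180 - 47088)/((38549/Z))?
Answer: 7408509776/38549 ≈ 1.9218e+5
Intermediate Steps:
(-41180 - 47088)/((38549/Z)) = (-41180 - 47088)/((38549/(-83932))) = -88268/(38549*(-1/83932)) = -88268/(-38549/83932) = -88268*(-83932/38549) = 7408509776/38549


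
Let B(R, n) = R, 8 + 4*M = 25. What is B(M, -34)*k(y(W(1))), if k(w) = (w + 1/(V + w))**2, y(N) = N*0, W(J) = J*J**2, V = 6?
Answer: 17/144 ≈ 0.11806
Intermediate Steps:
M = 17/4 (M = -2 + (1/4)*25 = -2 + 25/4 = 17/4 ≈ 4.2500)
W(J) = J**3
y(N) = 0
k(w) = (w + 1/(6 + w))**2
B(M, -34)*k(y(W(1))) = 17*((1 + 0**2 + 6*0)**2/(6 + 0)**2)/4 = 17*((1 + 0 + 0)**2/6**2)/4 = 17*((1/36)*1**2)/4 = 17*((1/36)*1)/4 = (17/4)*(1/36) = 17/144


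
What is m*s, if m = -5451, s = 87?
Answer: -474237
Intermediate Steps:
m*s = -5451*87 = -474237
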